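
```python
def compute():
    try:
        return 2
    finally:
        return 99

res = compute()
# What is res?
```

Step-by-step execution trace:
1. `compute()` enters try: `return 2` sets pending return value 2.
2. Before returning, `finally: return 99` runs and overrides the pending return.
3. compute() returns 99 → res = 99.
Result: 99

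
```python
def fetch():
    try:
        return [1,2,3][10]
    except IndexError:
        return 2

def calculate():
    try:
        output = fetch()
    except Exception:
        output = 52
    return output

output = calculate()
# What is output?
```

Step-by-step execution trace:
1. `calculate()` calls `fetch()`.
2. In fetch: `[1,2,3][10]` raises IndexError; `except IndexError` catches it → returns 2.
3. In calculate: `output = fetch()` → output = 2. No exception reaches calculate.
4. `except Exception` is skipped; calculate returns 2.
5. output = 2.
Result: 2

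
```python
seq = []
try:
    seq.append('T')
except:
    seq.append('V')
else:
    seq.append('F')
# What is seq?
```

Step-by-step execution trace:
1. try: `seq.append('T')` → seq = ['T']. No exception raised.
2. `except` is skipped.
3. `else` runs (try completed without exception): `seq.append('F')` → seq = ['T', 'F'].
Result: ['T', 'F']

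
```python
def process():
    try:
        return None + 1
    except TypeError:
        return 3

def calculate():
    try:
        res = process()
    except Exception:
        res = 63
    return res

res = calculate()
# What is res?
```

Step-by-step execution trace:
1. `calculate()` calls `process()`.
2. In process: `None + 1` raises TypeError; `except TypeError` catches it → returns 3.
3. In calculate: `res = process()` → res = 3. No exception reaches calculate.
4. `except Exception` is skipped; calculate returns 3.
5. res = 3.
Result: 3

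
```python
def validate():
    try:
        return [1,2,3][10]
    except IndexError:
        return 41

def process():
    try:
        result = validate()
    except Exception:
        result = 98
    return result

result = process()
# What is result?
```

Step-by-step execution trace:
1. `process()` calls `validate()`.
2. In validate: `[1,2,3][10]` raises IndexError; `except IndexError` catches it → returns 41.
3. In process: `result = validate()` → result = 41. No exception reaches process.
4. `except Exception` is skipped; process returns 41.
5. result = 41.
Result: 41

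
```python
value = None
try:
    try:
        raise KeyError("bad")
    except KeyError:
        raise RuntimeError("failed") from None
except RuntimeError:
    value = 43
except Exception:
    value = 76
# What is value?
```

Step-by-step execution trace:
1. Inner try raises KeyError; inner `except KeyError` catches it.
2. `raise RuntimeError(...) from None` raises RuntimeError (from None suppresses __context__, but the active exception is still RuntimeError).
3. Outer `except RuntimeError` matches → value = 43.
4. `except Exception` is not reached.
Result: 43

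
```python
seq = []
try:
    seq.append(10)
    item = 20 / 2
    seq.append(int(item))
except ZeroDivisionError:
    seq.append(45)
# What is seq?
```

Step-by-step execution trace:
1. try: `seq.append(10)` → seq = [10].
2. `item = 20 / 2` → item = 10.0. No exception raised.
3. `seq.append(int(item))` → seq = [10, 10].
4. `except ZeroDivisionError` is skipped (no exception was raised).
Result: [10, 10]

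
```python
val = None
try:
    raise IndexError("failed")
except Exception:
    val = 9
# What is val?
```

Step-by-step execution trace:
1. `raise IndexError(...)` raises IndexError.
2. `except Exception` matches (IndexError is a subclass of Exception) → val = 9.
Result: 9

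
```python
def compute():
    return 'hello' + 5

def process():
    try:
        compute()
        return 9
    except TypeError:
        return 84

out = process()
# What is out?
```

Step-by-step execution trace:
1. `process()` calls `compute()`.
2. `compute()` evaluates `'hello' + 5`, which raises TypeError; it propagates to the caller.
3. `return 9` is not reached.
4. `except TypeError` in process matches → returns 84.
5. out = 84.
Result: 84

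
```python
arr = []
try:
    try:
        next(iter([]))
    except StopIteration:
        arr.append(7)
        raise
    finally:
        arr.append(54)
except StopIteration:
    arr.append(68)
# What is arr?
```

Step-by-step execution trace:
1. Inner try: `next(iter([]))` raises StopIteration.
2. Inner `except StopIteration` matches → `arr.append(7)` → arr = [7].
3. bare `raise` re-raises StopIteration.
4. Inner `finally` runs during unwinding: `arr.append(54)` → arr = [7, 54].
5. Outer `except StopIteration` matches → `arr.append(68)` → arr = [7, 54, 68].
Result: [7, 54, 68]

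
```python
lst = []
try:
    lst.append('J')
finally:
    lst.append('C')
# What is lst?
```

Step-by-step execution trace:
1. try: `lst.append('J')` → lst = ['J'].
2. The try body completes without raising.
3. finally always runs: `lst.append('C')` → lst = ['J', 'C'].
Result: ['J', 'C']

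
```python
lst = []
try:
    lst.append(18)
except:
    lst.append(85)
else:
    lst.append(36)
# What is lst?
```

Step-by-step execution trace:
1. try: `lst.append(18)` → lst = [18]. No exception raised.
2. `except` is skipped.
3. `else` runs (try completed without exception): `lst.append(36)` → lst = [18, 36].
Result: [18, 36]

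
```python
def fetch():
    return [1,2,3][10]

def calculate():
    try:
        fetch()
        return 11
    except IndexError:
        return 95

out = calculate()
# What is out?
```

Step-by-step execution trace:
1. `calculate()` calls `fetch()`.
2. `fetch()` evaluates `[1,2,3][10]`, which raises IndexError; it propagates to the caller.
3. `return 11` is not reached.
4. `except IndexError` in calculate matches → returns 95.
5. out = 95.
Result: 95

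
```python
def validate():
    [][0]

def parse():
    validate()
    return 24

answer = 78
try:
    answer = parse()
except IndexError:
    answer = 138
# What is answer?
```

Step-by-step execution trace:
1. answer starts at 78.
2. try: `parse()` calls `validate()`.
3. `validate()` evaluates `[][0]`, which raises IndexError; it propagates through parse (uncaught).
4. `return 24` in parse is not reached; the assignment to answer does not complete.
5. `except IndexError` matches → answer = 138.
Result: 138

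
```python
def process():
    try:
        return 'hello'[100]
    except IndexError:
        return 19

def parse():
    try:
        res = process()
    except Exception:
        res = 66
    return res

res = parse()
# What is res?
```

Step-by-step execution trace:
1. `parse()` calls `process()`.
2. In process: `'hello'[100]` raises IndexError; `except IndexError` catches it → returns 19.
3. In parse: `res = process()` → res = 19. No exception reaches parse.
4. `except Exception` is skipped; parse returns 19.
5. res = 19.
Result: 19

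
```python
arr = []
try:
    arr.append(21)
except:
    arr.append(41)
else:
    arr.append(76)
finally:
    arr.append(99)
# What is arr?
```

Step-by-step execution trace:
1. try: `arr.append(21)` → arr = [21]. No exception raised.
2. `except` is skipped.
3. `else` runs: `arr.append(76)` → arr = [21, 76].
4. `finally` always runs: `arr.append(99)` → arr = [21, 76, 99].
Result: [21, 76, 99]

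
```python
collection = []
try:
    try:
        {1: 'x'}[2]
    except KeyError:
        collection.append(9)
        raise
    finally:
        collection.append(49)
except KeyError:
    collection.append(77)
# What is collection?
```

Step-by-step execution trace:
1. Inner try: `{1: 'x'}[2]` raises KeyError.
2. Inner `except KeyError` matches → `collection.append(9)` → collection = [9].
3. bare `raise` re-raises KeyError.
4. Inner `finally` runs during unwinding: `collection.append(49)` → collection = [9, 49].
5. Outer `except KeyError` matches → `collection.append(77)` → collection = [9, 49, 77].
Result: [9, 49, 77]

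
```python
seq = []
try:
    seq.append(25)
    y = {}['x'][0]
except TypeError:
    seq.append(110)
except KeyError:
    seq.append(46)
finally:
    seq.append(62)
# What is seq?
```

Step-by-step execution trace:
1. try: `seq.append(25)` → seq = [25].
2. `y = {}['x'][0]` raises KeyError.
3. `except TypeError` does not match KeyError; skipped.
4. `except KeyError` matches → `seq.append(46)` → seq = [25, 46].
5. finally always runs: `seq.append(62)` → seq = [25, 46, 62].
Result: [25, 46, 62]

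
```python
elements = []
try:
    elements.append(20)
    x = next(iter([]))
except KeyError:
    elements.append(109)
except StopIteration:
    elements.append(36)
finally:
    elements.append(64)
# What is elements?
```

Step-by-step execution trace:
1. try: `elements.append(20)` → elements = [20].
2. `x = next(iter([]))` raises StopIteration.
3. `except KeyError` does not match StopIteration; skipped.
4. `except StopIteration` matches → `elements.append(36)` → elements = [20, 36].
5. finally always runs: `elements.append(64)` → elements = [20, 36, 64].
Result: [20, 36, 64]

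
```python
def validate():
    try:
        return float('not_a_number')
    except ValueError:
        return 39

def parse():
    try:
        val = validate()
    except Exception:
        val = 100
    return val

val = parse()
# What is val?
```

Step-by-step execution trace:
1. `parse()` calls `validate()`.
2. In validate: `float('not_a_number')` raises ValueError; `except ValueError` catches it → returns 39.
3. In parse: `val = validate()` → val = 39. No exception reaches parse.
4. `except Exception` is skipped; parse returns 39.
5. val = 39.
Result: 39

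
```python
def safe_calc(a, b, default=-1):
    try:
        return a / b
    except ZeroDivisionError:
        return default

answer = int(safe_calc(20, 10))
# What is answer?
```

Step-by-step execution trace:
1. `safe_calc(20, 10)` enters try: `return 20 / 10` → returns 2.0. No exception raised.
2. `except ZeroDivisionError` is skipped.
3. `int(2.0)` → 2 → answer = 2.
Result: 2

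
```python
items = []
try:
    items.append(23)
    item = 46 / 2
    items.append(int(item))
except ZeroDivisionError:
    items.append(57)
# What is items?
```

Step-by-step execution trace:
1. try: `items.append(23)` → items = [23].
2. `item = 46 / 2` → item = 23.0. No exception raised.
3. `items.append(int(item))` → items = [23, 23].
4. `except ZeroDivisionError` is skipped (no exception was raised).
Result: [23, 23]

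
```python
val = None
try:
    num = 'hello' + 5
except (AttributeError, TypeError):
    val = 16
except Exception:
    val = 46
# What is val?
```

Step-by-step execution trace:
1. `num = 'hello' + 5` raises TypeError.
2. `except (AttributeError, TypeError)` matches (TypeError is in the tuple) → val = 16.
3. `except Exception` is not reached.
Result: 16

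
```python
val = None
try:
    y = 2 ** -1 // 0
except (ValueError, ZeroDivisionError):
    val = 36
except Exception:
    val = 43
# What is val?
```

Step-by-step execution trace:
1. `y = 2 ** -1 // 0` raises ZeroDivisionError.
2. `except (ValueError, ZeroDivisionError)` matches (ZeroDivisionError is in the tuple) → val = 36.
3. `except Exception` is not reached.
Result: 36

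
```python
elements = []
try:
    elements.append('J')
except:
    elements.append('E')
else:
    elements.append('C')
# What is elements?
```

Step-by-step execution trace:
1. try: `elements.append('J')` → elements = ['J']. No exception raised.
2. `except` is skipped.
3. `else` runs (try completed without exception): `elements.append('C')` → elements = ['J', 'C'].
Result: ['J', 'C']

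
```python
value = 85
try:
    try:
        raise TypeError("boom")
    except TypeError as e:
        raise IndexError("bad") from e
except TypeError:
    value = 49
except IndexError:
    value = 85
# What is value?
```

Step-by-step execution trace:
1. Inner try raises TypeError; inner `except TypeError as e` catches it.
2. `raise IndexError(...) from e` raises IndexError (TypeError is attached as __cause__, but only IndexError is active).
3. Outer `except TypeError` does not match IndexError; skipped.
4. Outer `except IndexError` matches → value = 85.
Result: 85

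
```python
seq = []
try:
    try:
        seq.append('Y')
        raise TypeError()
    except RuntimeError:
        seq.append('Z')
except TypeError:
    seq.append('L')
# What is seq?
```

Step-by-step execution trace:
1. Inner try: `seq.append('Y')` → seq = ['Y'].
2. `raise TypeError()` raises TypeError.
3. Inner `except RuntimeError` does not match TypeError; exception propagates to outer try.
4. Outer `except TypeError` matches → `seq.append('L')` → seq = ['Y', 'L'].
Result: ['Y', 'L']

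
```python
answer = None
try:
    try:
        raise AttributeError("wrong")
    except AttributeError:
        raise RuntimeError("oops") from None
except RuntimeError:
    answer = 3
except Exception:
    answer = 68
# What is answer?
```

Step-by-step execution trace:
1. Inner try raises AttributeError; inner `except AttributeError` catches it.
2. `raise RuntimeError(...) from None` raises RuntimeError (from None suppresses __context__, but the active exception is still RuntimeError).
3. Outer `except RuntimeError` matches → answer = 3.
4. `except Exception` is not reached.
Result: 3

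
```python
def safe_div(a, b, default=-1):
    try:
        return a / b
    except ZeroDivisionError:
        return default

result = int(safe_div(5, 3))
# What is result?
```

Step-by-step execution trace:
1. `safe_div(5, 3)` enters try: `return 5 / 3` → returns 1.6666666666666667. No exception raised.
2. `except ZeroDivisionError` is skipped.
3. `int(1.6666666666666667)` → 1 → result = 1.
Result: 1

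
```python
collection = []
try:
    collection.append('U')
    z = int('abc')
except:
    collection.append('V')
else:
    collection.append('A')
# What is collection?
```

Step-by-step execution trace:
1. try: `collection.append('U')` → collection = ['U'].
2. `z = int('abc')` raises ValueError.
3. bare `except` matches → `collection.append('V')` → collection = ['U', 'V'].
4. `else` is skipped (an exception was raised).
Result: ['U', 'V']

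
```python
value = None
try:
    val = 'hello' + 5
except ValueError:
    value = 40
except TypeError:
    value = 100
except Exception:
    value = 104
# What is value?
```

Step-by-step execution trace:
1. `val = 'hello' + 5` raises TypeError.
2. `except ValueError` does not match TypeError; skipped.
3. `except TypeError` matches → value = 100.
4. Remaining except clauses are skipped.
Result: 100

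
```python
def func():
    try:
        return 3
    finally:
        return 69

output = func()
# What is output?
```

Step-by-step execution trace:
1. `func()` enters try: `return 3` sets pending return value 3.
2. Before returning, `finally: return 69` runs and overrides the pending return.
3. func() returns 69 → output = 69.
Result: 69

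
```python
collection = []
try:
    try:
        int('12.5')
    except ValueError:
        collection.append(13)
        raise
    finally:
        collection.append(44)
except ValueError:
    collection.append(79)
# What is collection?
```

Step-by-step execution trace:
1. Inner try: `int('12.5')` raises ValueError.
2. Inner `except ValueError` matches → `collection.append(13)` → collection = [13].
3. bare `raise` re-raises ValueError.
4. Inner `finally` runs during unwinding: `collection.append(44)` → collection = [13, 44].
5. Outer `except ValueError` matches → `collection.append(79)` → collection = [13, 44, 79].
Result: [13, 44, 79]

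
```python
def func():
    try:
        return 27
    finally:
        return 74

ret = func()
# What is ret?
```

Step-by-step execution trace:
1. `func()` enters try: `return 27` sets pending return value 27.
2. Before returning, `finally: return 74` runs and overrides the pending return.
3. func() returns 74 → ret = 74.
Result: 74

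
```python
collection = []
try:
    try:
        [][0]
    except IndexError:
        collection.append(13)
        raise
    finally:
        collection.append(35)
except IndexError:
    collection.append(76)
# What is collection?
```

Step-by-step execution trace:
1. Inner try: `[][0]` raises IndexError.
2. Inner `except IndexError` matches → `collection.append(13)` → collection = [13].
3. bare `raise` re-raises IndexError.
4. Inner `finally` runs during unwinding: `collection.append(35)` → collection = [13, 35].
5. Outer `except IndexError` matches → `collection.append(76)` → collection = [13, 35, 76].
Result: [13, 35, 76]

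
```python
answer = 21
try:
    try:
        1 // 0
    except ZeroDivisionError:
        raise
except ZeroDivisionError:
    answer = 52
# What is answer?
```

Step-by-step execution trace:
1. Inner try: `1 // 0` raises ZeroDivisionError.
2. Inner `except ZeroDivisionError` matches; bare `raise` re-raises the same ZeroDivisionError.
3. Outer `except ZeroDivisionError` matches → answer = 52.
Result: 52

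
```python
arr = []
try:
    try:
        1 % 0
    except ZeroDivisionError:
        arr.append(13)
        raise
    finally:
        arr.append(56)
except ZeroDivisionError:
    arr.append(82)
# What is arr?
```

Step-by-step execution trace:
1. Inner try: `1 % 0` raises ZeroDivisionError.
2. Inner `except ZeroDivisionError` matches → `arr.append(13)` → arr = [13].
3. bare `raise` re-raises ZeroDivisionError.
4. Inner `finally` runs during unwinding: `arr.append(56)` → arr = [13, 56].
5. Outer `except ZeroDivisionError` matches → `arr.append(82)` → arr = [13, 56, 82].
Result: [13, 56, 82]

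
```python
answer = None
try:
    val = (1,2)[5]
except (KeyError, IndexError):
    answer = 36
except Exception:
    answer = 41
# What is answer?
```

Step-by-step execution trace:
1. `val = (1,2)[5]` raises IndexError.
2. `except (KeyError, IndexError)` matches (IndexError is in the tuple) → answer = 36.
3. `except Exception` is not reached.
Result: 36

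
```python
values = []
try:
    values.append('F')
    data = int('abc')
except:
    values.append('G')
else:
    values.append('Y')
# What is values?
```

Step-by-step execution trace:
1. try: `values.append('F')` → values = ['F'].
2. `data = int('abc')` raises ValueError.
3. bare `except` matches → `values.append('G')` → values = ['F', 'G'].
4. `else` is skipped (an exception was raised).
Result: ['F', 'G']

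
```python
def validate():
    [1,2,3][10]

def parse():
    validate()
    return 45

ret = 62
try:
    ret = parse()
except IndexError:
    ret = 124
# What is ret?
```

Step-by-step execution trace:
1. ret starts at 62.
2. try: `parse()` calls `validate()`.
3. `validate()` evaluates `[1,2,3][10]`, which raises IndexError; it propagates through parse (uncaught).
4. `return 45` in parse is not reached; the assignment to ret does not complete.
5. `except IndexError` matches → ret = 124.
Result: 124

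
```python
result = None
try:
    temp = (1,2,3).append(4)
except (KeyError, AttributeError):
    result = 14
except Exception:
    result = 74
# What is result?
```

Step-by-step execution trace:
1. `temp = (1,2,3).append(4)` raises AttributeError.
2. `except (KeyError, AttributeError)` matches (AttributeError is in the tuple) → result = 14.
3. `except Exception` is not reached.
Result: 14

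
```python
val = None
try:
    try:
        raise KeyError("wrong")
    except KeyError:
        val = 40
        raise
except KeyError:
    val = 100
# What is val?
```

Step-by-step execution trace:
1. Inner try: `raise KeyError("wrong")` raises KeyError.
2. Inner `except KeyError` matches → val = 40.
3. bare `raise` re-raises the same KeyError.
4. Outer `except KeyError` matches → val = 100.
Result: 100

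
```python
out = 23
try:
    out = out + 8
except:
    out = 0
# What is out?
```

Step-by-step execution trace:
1. out starts at 23.
2. try: `out = out + 8` → out = 31. No exception raised.
3. `except` is skipped.
Result: 31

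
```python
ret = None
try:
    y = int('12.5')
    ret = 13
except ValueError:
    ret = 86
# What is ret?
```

Step-by-step execution trace:
1. `y = int('12.5')` raises ValueError.
2. `ret = 13` is not reached.
3. `except ValueError` matches → ret = 86.
Result: 86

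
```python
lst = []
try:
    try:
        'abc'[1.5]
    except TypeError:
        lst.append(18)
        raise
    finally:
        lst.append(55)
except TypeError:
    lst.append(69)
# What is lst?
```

Step-by-step execution trace:
1. Inner try: `'abc'[1.5]` raises TypeError.
2. Inner `except TypeError` matches → `lst.append(18)` → lst = [18].
3. bare `raise` re-raises TypeError.
4. Inner `finally` runs during unwinding: `lst.append(55)` → lst = [18, 55].
5. Outer `except TypeError` matches → `lst.append(69)` → lst = [18, 55, 69].
Result: [18, 55, 69]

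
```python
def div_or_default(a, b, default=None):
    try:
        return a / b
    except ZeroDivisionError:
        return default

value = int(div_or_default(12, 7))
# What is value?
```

Step-by-step execution trace:
1. `div_or_default(12, 7)` enters try: `return 12 / 7` → returns 1.7142857142857142. No exception raised.
2. `except ZeroDivisionError` is skipped.
3. `int(1.7142857142857142)` → 1 → value = 1.
Result: 1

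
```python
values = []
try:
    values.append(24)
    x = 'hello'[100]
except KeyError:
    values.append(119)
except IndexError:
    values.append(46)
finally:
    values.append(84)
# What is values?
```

Step-by-step execution trace:
1. try: `values.append(24)` → values = [24].
2. `x = 'hello'[100]` raises IndexError.
3. `except KeyError` does not match IndexError; skipped.
4. `except IndexError` matches → `values.append(46)` → values = [24, 46].
5. finally always runs: `values.append(84)` → values = [24, 46, 84].
Result: [24, 46, 84]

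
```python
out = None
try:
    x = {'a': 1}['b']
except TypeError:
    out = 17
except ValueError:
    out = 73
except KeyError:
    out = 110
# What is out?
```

Step-by-step execution trace:
1. `x = {'a': 1}['b']` raises KeyError.
2. `except TypeError` does not match KeyError; skipped.
3. `except ValueError` does not match KeyError; skipped.
4. `except KeyError` matches → out = 110.
Result: 110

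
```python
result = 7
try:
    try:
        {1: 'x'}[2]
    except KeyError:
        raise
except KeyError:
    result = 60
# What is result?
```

Step-by-step execution trace:
1. Inner try: `{1: 'x'}[2]` raises KeyError.
2. Inner `except KeyError` matches; bare `raise` re-raises the same KeyError.
3. Outer `except KeyError` matches → result = 60.
Result: 60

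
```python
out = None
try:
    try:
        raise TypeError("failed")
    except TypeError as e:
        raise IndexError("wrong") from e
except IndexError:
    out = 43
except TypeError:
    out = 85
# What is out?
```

Step-by-step execution trace:
1. Inner try raises TypeError; inner `except TypeError as e` catches it.
2. `raise IndexError(...) from e` raises IndexError (TypeError is attached as __cause__, but only IndexError is active).
3. Outer `except IndexError` matches → out = 43.
4. `except TypeError` is not reached.
Result: 43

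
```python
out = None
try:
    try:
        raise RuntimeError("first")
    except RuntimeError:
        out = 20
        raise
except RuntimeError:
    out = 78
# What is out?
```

Step-by-step execution trace:
1. Inner try: `raise RuntimeError("first")` raises RuntimeError.
2. Inner `except RuntimeError` matches → out = 20.
3. bare `raise` re-raises the same RuntimeError.
4. Outer `except RuntimeError` matches → out = 78.
Result: 78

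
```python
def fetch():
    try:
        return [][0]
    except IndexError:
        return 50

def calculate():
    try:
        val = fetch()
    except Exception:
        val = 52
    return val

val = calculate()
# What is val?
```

Step-by-step execution trace:
1. `calculate()` calls `fetch()`.
2. In fetch: `[][0]` raises IndexError; `except IndexError` catches it → returns 50.
3. In calculate: `val = fetch()` → val = 50. No exception reaches calculate.
4. `except Exception` is skipped; calculate returns 50.
5. val = 50.
Result: 50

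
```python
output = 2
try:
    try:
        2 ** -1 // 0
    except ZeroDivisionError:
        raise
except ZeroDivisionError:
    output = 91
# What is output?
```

Step-by-step execution trace:
1. Inner try: `2 ** -1 // 0` raises ZeroDivisionError.
2. Inner `except ZeroDivisionError` matches; bare `raise` re-raises the same ZeroDivisionError.
3. Outer `except ZeroDivisionError` matches → output = 91.
Result: 91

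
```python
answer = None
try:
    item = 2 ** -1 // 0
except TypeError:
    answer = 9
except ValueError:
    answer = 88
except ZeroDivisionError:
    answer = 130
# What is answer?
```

Step-by-step execution trace:
1. `item = 2 ** -1 // 0` raises ZeroDivisionError.
2. `except TypeError` does not match ZeroDivisionError; skipped.
3. `except ValueError` does not match ZeroDivisionError; skipped.
4. `except ZeroDivisionError` matches → answer = 130.
Result: 130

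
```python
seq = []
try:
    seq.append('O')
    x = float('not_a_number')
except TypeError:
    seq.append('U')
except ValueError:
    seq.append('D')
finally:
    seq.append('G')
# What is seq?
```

Step-by-step execution trace:
1. try: `seq.append('O')` → seq = ['O'].
2. `x = float('not_a_number')` raises ValueError.
3. `except TypeError` does not match ValueError; skipped.
4. `except ValueError` matches → `seq.append('D')` → seq = ['O', 'D'].
5. finally always runs: `seq.append('G')` → seq = ['O', 'D', 'G'].
Result: ['O', 'D', 'G']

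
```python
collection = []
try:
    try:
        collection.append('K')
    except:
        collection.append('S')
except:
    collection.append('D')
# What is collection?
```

Step-by-step execution trace:
1. Inner try: `collection.append('K')` → collection = ['K']. No exception raised.
2. Inner `except` is skipped.
3. Inner try completes normally; outer `except` is skipped.
Result: ['K']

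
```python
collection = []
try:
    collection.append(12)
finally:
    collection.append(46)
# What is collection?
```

Step-by-step execution trace:
1. try: `collection.append(12)` → collection = [12].
2. The try body completes without raising.
3. finally always runs: `collection.append(46)` → collection = [12, 46].
Result: [12, 46]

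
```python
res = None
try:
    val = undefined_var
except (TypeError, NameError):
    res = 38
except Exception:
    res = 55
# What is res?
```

Step-by-step execution trace:
1. `val = undefined_var` raises NameError.
2. `except (TypeError, NameError)` matches (NameError is in the tuple) → res = 38.
3. `except Exception` is not reached.
Result: 38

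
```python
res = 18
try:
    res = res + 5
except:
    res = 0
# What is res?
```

Step-by-step execution trace:
1. res starts at 18.
2. try: `res = res + 5` → res = 23. No exception raised.
3. `except` is skipped.
Result: 23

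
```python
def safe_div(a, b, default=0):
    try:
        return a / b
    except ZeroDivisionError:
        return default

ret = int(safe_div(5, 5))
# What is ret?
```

Step-by-step execution trace:
1. `safe_div(5, 5)` enters try: `return 5 / 5` → returns 1.0. No exception raised.
2. `except ZeroDivisionError` is skipped.
3. `int(1.0)` → 1 → ret = 1.
Result: 1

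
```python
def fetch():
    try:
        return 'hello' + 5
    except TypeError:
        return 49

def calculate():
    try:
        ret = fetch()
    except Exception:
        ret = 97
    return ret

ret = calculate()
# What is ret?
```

Step-by-step execution trace:
1. `calculate()` calls `fetch()`.
2. In fetch: `'hello' + 5` raises TypeError; `except TypeError` catches it → returns 49.
3. In calculate: `ret = fetch()` → ret = 49. No exception reaches calculate.
4. `except Exception` is skipped; calculate returns 49.
5. ret = 49.
Result: 49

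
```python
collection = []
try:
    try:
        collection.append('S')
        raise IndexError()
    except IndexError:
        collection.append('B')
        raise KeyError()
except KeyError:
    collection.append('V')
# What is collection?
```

Step-by-step execution trace:
1. Inner try: `collection.append('S')` → collection = ['S'].
2. `raise IndexError()` raises IndexError.
3. Inner `except IndexError` matches → `collection.append('B')` → collection = ['S', 'B'].
4. `raise KeyError()` raises KeyError; propagates to outer try.
5. Outer `except KeyError` matches → `collection.append('V')` → collection = ['S', 'B', 'V'].
Result: ['S', 'B', 'V']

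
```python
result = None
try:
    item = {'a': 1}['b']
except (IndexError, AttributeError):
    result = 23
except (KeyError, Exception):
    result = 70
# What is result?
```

Step-by-step execution trace:
1. `item = {'a': 1}['b']` raises KeyError.
2. `except (IndexError, AttributeError)` does not match KeyError; skipped.
3. `except (KeyError, Exception)` matches (KeyError is in the tuple) → result = 70.
Result: 70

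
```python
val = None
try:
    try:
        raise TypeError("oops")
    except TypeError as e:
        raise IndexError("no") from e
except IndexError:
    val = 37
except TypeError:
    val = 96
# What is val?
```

Step-by-step execution trace:
1. Inner try raises TypeError; inner `except TypeError as e` catches it.
2. `raise IndexError(...) from e` raises IndexError (TypeError is attached as __cause__, but only IndexError is active).
3. Outer `except IndexError` matches → val = 37.
4. `except TypeError` is not reached.
Result: 37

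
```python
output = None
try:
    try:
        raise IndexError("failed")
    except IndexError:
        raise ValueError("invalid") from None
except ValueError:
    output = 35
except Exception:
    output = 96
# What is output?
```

Step-by-step execution trace:
1. Inner try raises IndexError; inner `except IndexError` catches it.
2. `raise ValueError(...) from None` raises ValueError (from None suppresses __context__, but the active exception is still ValueError).
3. Outer `except ValueError` matches → output = 35.
4. `except Exception` is not reached.
Result: 35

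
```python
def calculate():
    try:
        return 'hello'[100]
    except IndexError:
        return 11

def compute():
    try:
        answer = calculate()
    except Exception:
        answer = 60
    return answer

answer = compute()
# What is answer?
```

Step-by-step execution trace:
1. `compute()` calls `calculate()`.
2. In calculate: `'hello'[100]` raises IndexError; `except IndexError` catches it → returns 11.
3. In compute: `answer = calculate()` → answer = 11. No exception reaches compute.
4. `except Exception` is skipped; compute returns 11.
5. answer = 11.
Result: 11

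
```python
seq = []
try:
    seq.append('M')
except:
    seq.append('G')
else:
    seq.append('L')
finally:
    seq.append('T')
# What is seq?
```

Step-by-step execution trace:
1. try: `seq.append('M')` → seq = ['M']. No exception raised.
2. `except` is skipped.
3. `else` runs: `seq.append('L')` → seq = ['M', 'L'].
4. `finally` always runs: `seq.append('T')` → seq = ['M', 'L', 'T'].
Result: ['M', 'L', 'T']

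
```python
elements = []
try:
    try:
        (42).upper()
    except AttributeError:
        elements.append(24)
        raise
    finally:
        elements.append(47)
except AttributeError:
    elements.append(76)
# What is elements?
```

Step-by-step execution trace:
1. Inner try: `(42).upper()` raises AttributeError.
2. Inner `except AttributeError` matches → `elements.append(24)` → elements = [24].
3. bare `raise` re-raises AttributeError.
4. Inner `finally` runs during unwinding: `elements.append(47)` → elements = [24, 47].
5. Outer `except AttributeError` matches → `elements.append(76)` → elements = [24, 47, 76].
Result: [24, 47, 76]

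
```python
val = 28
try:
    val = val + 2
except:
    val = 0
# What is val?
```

Step-by-step execution trace:
1. val starts at 28.
2. try: `val = val + 2` → val = 30. No exception raised.
3. `except` is skipped.
Result: 30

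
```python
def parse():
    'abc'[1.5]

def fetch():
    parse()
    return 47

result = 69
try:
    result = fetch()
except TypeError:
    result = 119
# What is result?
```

Step-by-step execution trace:
1. result starts at 69.
2. try: `fetch()` calls `parse()`.
3. `parse()` evaluates `'abc'[1.5]`, which raises TypeError; it propagates through fetch (uncaught).
4. `return 47` in fetch is not reached; the assignment to result does not complete.
5. `except TypeError` matches → result = 119.
Result: 119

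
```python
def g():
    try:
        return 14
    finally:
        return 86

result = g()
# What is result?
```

Step-by-step execution trace:
1. `g()` enters try: `return 14` sets pending return value 14.
2. Before returning, `finally: return 86` runs and overrides the pending return.
3. g() returns 86 → result = 86.
Result: 86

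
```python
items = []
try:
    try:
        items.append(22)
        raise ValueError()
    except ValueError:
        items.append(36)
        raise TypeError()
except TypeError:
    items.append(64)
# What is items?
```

Step-by-step execution trace:
1. Inner try: `items.append(22)` → items = [22].
2. `raise ValueError()` raises ValueError.
3. Inner `except ValueError` matches → `items.append(36)` → items = [22, 36].
4. `raise TypeError()` raises TypeError; propagates to outer try.
5. Outer `except TypeError` matches → `items.append(64)` → items = [22, 36, 64].
Result: [22, 36, 64]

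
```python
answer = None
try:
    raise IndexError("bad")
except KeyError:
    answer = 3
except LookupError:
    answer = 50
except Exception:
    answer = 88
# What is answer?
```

Step-by-step execution trace:
1. `raise IndexError(...)` raises IndexError.
2. `except KeyError` does not match (IndexError is not a subclass of KeyError); skipped.
3. `except LookupError` matches (IndexError is a subclass of LookupError) → answer = 50.
4. `except Exception` is not reached.
Result: 50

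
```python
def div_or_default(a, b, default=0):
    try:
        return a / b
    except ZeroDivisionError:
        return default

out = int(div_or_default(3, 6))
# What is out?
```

Step-by-step execution trace:
1. `div_or_default(3, 6)` enters try: `return 3 / 6` → returns 0.5. No exception raised.
2. `except ZeroDivisionError` is skipped.
3. `int(0.5)` → 0 → out = 0.
Result: 0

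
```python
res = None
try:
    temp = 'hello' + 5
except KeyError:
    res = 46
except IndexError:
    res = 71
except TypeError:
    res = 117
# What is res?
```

Step-by-step execution trace:
1. `temp = 'hello' + 5` raises TypeError.
2. `except KeyError` does not match TypeError; skipped.
3. `except IndexError` does not match TypeError; skipped.
4. `except TypeError` matches → res = 117.
Result: 117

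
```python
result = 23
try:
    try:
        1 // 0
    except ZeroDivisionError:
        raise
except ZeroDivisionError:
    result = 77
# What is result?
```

Step-by-step execution trace:
1. Inner try: `1 // 0` raises ZeroDivisionError.
2. Inner `except ZeroDivisionError` matches; bare `raise` re-raises the same ZeroDivisionError.
3. Outer `except ZeroDivisionError` matches → result = 77.
Result: 77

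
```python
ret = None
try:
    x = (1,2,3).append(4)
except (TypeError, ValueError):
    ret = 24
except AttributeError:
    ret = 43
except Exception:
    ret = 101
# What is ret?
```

Step-by-step execution trace:
1. `x = (1,2,3).append(4)` raises AttributeError.
2. `except (TypeError, ValueError)` does not match AttributeError; skipped.
3. `except AttributeError` matches (exact type match) → ret = 43.
4. `except Exception` is not reached.
Result: 43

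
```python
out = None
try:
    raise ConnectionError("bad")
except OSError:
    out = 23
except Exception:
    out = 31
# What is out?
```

Step-by-step execution trace:
1. `raise ConnectionError(...)` raises ConnectionError.
2. `except OSError` matches (ConnectionError is a subclass of OSError) → out = 23.
3. `except Exception` is not reached.
Result: 23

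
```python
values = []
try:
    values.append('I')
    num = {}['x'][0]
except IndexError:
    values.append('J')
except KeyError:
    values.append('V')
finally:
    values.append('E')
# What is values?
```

Step-by-step execution trace:
1. try: `values.append('I')` → values = ['I'].
2. `num = {}['x'][0]` raises KeyError.
3. `except IndexError` does not match KeyError; skipped.
4. `except KeyError` matches → `values.append('V')` → values = ['I', 'V'].
5. finally always runs: `values.append('E')` → values = ['I', 'V', 'E'].
Result: ['I', 'V', 'E']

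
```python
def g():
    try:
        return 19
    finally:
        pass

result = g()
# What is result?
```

Step-by-step execution trace:
1. `g()` enters try: `return 19` sets pending return value 19.
2. Before returning, `finally: pass` runs (no effect).
3. g() returns 19 → result = 19.
Result: 19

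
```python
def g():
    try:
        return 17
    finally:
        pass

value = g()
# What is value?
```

Step-by-step execution trace:
1. `g()` enters try: `return 17` sets pending return value 17.
2. Before returning, `finally: pass` runs (no effect).
3. g() returns 17 → value = 17.
Result: 17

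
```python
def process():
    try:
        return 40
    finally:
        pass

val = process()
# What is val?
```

Step-by-step execution trace:
1. `process()` enters try: `return 40` sets pending return value 40.
2. Before returning, `finally: pass` runs (no effect).
3. process() returns 40 → val = 40.
Result: 40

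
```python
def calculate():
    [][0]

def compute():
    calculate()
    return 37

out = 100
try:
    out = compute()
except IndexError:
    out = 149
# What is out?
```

Step-by-step execution trace:
1. out starts at 100.
2. try: `compute()` calls `calculate()`.
3. `calculate()` evaluates `[][0]`, which raises IndexError; it propagates through compute (uncaught).
4. `return 37` in compute is not reached; the assignment to out does not complete.
5. `except IndexError` matches → out = 149.
Result: 149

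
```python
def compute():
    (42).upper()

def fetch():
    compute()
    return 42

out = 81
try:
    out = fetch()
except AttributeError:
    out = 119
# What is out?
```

Step-by-step execution trace:
1. out starts at 81.
2. try: `fetch()` calls `compute()`.
3. `compute()` evaluates `(42).upper()`, which raises AttributeError; it propagates through fetch (uncaught).
4. `return 42` in fetch is not reached; the assignment to out does not complete.
5. `except AttributeError` matches → out = 119.
Result: 119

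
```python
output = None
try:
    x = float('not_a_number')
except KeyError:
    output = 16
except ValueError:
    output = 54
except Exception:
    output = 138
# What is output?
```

Step-by-step execution trace:
1. `x = float('not_a_number')` raises ValueError.
2. `except KeyError` does not match ValueError; skipped.
3. `except ValueError` matches → output = 54.
4. Remaining except clauses are skipped.
Result: 54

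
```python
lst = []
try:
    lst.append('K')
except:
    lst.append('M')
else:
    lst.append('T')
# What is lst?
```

Step-by-step execution trace:
1. try: `lst.append('K')` → lst = ['K']. No exception raised.
2. `except` is skipped.
3. `else` runs (try completed without exception): `lst.append('T')` → lst = ['K', 'T'].
Result: ['K', 'T']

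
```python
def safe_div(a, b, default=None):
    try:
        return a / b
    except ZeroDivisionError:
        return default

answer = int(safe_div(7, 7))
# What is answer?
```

Step-by-step execution trace:
1. `safe_div(7, 7)` enters try: `return 7 / 7` → returns 1.0. No exception raised.
2. `except ZeroDivisionError` is skipped.
3. `int(1.0)` → 1 → answer = 1.
Result: 1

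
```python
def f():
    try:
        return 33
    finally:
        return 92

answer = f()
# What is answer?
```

Step-by-step execution trace:
1. `f()` enters try: `return 33` sets pending return value 33.
2. Before returning, `finally: return 92` runs and overrides the pending return.
3. f() returns 92 → answer = 92.
Result: 92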